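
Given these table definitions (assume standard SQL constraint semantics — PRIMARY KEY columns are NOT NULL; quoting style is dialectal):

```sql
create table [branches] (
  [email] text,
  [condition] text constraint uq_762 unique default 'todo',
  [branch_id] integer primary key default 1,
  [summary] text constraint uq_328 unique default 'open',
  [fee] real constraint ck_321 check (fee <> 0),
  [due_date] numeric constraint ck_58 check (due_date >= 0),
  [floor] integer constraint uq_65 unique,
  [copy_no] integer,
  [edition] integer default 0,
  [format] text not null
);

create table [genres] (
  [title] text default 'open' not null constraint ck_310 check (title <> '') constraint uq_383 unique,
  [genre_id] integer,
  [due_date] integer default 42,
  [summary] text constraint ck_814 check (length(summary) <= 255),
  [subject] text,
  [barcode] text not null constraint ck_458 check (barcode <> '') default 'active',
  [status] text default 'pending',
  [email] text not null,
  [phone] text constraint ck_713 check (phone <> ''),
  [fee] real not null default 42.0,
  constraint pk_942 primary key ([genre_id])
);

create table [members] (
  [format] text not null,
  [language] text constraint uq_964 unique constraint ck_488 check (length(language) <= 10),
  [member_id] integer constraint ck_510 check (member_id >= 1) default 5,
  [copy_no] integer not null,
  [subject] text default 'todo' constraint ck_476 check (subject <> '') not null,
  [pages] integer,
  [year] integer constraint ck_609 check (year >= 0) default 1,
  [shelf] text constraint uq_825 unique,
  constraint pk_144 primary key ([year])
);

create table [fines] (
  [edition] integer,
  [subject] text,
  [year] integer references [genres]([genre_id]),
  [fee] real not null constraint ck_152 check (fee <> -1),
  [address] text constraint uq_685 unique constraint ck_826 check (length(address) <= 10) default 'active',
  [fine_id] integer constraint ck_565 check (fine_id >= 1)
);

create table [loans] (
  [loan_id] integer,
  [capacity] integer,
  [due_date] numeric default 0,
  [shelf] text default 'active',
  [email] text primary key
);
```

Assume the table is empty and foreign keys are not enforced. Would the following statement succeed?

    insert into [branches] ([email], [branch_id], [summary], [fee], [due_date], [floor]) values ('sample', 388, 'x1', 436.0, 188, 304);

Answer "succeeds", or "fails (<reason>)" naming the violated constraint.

fails (NOT NULL on format)

format is omitted from the column list and has no DEFAULT, so it would receive NULL.
But format is declared NOT NULL.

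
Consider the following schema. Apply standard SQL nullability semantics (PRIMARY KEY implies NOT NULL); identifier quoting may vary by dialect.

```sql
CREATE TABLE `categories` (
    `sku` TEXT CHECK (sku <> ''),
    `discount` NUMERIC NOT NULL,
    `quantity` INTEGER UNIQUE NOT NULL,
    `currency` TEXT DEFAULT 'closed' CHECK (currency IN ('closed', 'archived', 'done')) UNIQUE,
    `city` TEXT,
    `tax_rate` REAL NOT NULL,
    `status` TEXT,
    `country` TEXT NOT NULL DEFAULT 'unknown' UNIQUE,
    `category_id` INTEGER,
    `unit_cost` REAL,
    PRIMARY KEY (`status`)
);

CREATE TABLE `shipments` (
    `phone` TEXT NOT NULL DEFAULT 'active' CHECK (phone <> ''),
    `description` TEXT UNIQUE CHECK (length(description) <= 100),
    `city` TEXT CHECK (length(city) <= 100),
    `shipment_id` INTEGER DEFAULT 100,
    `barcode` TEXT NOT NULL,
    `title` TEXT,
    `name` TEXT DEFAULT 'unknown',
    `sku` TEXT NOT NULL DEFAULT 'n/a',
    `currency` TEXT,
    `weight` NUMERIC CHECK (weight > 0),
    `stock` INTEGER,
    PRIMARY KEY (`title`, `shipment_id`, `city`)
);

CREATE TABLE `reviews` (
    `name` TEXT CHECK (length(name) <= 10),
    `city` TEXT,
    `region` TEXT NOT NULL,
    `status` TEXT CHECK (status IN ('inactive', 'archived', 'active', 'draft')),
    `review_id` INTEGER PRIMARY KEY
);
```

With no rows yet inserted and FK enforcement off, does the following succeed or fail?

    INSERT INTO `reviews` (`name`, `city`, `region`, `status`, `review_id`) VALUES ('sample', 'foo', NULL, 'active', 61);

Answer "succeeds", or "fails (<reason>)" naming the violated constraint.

region is explicitly set to NULL, but region is declared NOT NULL.

fails (NOT NULL on region)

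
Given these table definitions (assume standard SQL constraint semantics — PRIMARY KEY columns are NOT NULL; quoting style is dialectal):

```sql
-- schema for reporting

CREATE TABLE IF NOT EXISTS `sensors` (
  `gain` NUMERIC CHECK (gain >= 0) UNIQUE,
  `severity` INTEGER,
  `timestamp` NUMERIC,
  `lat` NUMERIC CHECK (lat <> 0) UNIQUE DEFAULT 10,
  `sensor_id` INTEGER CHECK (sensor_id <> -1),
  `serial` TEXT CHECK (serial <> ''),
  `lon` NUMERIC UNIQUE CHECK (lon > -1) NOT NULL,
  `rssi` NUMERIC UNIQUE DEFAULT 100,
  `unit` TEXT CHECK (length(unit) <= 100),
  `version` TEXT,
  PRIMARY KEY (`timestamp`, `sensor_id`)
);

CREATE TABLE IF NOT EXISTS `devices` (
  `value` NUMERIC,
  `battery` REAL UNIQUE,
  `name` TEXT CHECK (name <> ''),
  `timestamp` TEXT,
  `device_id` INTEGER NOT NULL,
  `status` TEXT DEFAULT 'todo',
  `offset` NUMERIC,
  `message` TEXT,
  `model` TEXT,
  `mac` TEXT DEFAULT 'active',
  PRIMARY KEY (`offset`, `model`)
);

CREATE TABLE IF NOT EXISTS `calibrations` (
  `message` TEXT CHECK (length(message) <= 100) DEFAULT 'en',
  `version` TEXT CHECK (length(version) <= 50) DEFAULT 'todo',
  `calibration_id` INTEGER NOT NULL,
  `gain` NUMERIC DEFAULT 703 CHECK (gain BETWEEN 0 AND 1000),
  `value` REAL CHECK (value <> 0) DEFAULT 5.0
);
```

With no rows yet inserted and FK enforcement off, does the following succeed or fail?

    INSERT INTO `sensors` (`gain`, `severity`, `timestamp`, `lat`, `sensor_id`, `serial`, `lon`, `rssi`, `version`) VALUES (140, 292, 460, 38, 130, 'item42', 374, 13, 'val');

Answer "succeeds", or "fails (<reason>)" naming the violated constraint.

NOT NULL columns: lon is supplied; sensor_id is supplied; timestamp is supplied.
CHECK constraints: 140 satisfies (gain >= 0); 38 satisfies (lat <> 0); 130 satisfies (sensor_id <> -1); 'item42' satisfies (serial <> ''); 374 satisfies (lon > -1).
No constraint is violated.

succeeds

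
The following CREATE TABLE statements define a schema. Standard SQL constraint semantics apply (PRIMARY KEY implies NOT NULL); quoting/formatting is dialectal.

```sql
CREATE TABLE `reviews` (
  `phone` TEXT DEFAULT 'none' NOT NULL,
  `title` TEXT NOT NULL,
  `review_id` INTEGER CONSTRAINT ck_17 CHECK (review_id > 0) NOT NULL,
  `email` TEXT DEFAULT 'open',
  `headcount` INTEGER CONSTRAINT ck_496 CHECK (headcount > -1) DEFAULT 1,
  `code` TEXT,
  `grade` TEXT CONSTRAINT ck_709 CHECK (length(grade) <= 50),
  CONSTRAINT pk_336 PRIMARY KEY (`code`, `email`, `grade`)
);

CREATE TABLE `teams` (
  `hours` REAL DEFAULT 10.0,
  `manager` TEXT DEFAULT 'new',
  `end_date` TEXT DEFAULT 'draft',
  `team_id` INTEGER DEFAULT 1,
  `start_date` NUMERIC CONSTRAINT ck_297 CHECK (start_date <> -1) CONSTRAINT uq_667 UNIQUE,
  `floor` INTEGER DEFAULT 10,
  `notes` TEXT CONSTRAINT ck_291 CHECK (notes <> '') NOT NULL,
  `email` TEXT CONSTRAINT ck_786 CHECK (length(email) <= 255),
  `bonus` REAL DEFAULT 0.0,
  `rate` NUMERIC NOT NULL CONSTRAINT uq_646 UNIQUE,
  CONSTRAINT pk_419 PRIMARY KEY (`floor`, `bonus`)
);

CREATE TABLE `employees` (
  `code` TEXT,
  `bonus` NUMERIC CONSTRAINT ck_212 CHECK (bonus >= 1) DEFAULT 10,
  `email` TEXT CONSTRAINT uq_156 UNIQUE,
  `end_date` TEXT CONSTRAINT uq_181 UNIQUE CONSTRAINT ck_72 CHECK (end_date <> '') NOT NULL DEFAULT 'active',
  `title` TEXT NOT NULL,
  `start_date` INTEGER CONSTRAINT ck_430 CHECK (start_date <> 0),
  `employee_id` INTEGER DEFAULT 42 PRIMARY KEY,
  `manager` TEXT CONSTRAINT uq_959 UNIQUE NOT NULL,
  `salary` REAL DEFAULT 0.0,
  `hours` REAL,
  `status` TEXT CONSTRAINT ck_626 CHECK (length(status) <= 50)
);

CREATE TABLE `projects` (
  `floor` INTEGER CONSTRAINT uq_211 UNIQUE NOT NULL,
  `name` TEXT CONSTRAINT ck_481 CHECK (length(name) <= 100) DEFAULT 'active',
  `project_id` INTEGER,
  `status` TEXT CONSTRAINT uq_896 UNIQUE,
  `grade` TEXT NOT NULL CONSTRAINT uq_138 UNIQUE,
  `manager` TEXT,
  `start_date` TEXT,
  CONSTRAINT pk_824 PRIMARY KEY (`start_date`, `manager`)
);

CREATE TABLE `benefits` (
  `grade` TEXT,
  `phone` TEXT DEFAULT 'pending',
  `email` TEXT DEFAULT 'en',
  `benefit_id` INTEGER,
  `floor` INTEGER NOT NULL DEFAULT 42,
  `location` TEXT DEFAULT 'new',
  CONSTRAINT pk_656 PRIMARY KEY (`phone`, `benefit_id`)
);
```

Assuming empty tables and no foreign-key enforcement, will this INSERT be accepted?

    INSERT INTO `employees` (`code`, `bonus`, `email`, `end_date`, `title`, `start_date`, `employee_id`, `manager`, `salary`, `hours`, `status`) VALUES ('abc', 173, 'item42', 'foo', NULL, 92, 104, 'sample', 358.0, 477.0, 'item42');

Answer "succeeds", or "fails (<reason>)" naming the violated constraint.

fails (NOT NULL on title)

title is explicitly set to NULL, but title is declared NOT NULL.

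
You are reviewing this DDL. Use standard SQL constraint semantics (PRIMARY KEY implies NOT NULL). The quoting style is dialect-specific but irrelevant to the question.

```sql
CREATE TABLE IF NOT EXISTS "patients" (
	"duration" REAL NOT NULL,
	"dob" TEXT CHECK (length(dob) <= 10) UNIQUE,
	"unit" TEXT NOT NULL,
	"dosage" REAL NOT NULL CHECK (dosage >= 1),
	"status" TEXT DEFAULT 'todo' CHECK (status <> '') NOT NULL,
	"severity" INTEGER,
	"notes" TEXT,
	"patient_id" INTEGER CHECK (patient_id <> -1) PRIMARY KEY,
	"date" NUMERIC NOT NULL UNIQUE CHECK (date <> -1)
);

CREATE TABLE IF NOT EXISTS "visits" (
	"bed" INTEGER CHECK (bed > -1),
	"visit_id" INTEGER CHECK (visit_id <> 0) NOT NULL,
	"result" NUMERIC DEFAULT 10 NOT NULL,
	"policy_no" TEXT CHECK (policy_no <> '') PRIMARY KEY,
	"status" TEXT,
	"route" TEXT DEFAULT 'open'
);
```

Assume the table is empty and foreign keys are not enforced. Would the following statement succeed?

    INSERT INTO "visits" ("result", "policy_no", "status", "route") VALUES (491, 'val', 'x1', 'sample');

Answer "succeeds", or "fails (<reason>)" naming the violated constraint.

visit_id is omitted from the column list and has no DEFAULT, so it would receive NULL.
But visit_id is declared NOT NULL.

fails (NOT NULL on visit_id)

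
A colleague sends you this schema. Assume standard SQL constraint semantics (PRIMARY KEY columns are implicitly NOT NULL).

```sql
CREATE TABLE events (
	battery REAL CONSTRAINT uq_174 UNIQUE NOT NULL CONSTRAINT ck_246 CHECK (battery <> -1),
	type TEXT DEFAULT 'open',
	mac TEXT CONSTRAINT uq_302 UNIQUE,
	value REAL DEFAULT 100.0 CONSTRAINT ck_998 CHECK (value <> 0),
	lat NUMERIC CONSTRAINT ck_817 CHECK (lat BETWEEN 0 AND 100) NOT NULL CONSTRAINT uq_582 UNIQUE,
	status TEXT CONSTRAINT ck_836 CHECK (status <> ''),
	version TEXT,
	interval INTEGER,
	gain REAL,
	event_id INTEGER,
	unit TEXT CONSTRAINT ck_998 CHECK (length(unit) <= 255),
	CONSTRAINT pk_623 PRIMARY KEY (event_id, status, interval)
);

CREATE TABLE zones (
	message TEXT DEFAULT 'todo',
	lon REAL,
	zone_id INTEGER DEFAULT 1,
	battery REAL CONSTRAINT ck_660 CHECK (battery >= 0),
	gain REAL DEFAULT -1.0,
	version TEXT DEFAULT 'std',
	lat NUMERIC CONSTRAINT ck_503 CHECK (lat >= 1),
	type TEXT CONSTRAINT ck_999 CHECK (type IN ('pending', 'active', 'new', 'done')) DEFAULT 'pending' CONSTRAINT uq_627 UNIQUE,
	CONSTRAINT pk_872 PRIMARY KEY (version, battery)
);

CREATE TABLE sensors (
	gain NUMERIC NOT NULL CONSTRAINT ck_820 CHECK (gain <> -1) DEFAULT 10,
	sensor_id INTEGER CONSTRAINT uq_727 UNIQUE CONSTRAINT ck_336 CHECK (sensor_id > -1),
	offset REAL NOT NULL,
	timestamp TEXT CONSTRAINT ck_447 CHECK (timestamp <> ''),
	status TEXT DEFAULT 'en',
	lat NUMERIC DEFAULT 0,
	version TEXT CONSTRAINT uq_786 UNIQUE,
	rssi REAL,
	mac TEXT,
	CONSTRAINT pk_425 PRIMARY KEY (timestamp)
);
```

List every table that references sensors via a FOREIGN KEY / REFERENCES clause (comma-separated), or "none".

none

No REFERENCES clause anywhere in the schema names sensors.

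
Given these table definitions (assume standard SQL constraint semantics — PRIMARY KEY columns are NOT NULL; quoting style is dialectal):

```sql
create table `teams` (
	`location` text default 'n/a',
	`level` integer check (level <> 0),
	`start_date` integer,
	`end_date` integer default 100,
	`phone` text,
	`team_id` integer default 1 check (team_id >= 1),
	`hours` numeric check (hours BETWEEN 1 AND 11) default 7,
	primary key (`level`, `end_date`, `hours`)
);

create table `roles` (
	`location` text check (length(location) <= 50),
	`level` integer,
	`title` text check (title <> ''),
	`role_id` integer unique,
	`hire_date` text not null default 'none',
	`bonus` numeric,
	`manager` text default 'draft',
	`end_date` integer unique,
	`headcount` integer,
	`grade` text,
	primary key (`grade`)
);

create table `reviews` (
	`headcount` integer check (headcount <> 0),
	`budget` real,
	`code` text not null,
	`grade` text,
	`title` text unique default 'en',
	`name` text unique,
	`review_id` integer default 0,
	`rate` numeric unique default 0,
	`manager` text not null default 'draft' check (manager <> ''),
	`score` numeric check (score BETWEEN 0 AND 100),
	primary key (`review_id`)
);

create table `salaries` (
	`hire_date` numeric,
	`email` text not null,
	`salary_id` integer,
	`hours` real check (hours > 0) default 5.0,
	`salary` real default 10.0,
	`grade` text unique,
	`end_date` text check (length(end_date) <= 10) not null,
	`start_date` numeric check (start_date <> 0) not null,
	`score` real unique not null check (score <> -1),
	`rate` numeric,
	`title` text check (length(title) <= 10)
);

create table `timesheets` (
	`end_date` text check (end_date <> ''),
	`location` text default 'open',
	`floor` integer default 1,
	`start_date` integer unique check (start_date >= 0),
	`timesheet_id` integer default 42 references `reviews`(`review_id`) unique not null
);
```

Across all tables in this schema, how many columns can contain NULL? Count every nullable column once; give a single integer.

30

teams: 4 nullable (location, start_date, phone, team_id — PK (level, end_date, hours) and explicit NOT NULL columns excluded).
roles: 8 nullable (location, level, title, role_id, bonus, manager, end_date, headcount — PK (grade) and explicit NOT NULL columns excluded).
reviews: 7 nullable (headcount, budget, grade, title, name, rate, score — PK (review_id) and explicit NOT NULL columns excluded).
salaries: 7 nullable (hire_date, salary_id, hours, salary, grade, rate, title — PK none and explicit NOT NULL columns excluded).
timesheets: 4 nullable (end_date, location, floor, start_date — PK none and explicit NOT NULL columns excluded).
Total: 4 + 8 + 7 + 7 + 4 = 30.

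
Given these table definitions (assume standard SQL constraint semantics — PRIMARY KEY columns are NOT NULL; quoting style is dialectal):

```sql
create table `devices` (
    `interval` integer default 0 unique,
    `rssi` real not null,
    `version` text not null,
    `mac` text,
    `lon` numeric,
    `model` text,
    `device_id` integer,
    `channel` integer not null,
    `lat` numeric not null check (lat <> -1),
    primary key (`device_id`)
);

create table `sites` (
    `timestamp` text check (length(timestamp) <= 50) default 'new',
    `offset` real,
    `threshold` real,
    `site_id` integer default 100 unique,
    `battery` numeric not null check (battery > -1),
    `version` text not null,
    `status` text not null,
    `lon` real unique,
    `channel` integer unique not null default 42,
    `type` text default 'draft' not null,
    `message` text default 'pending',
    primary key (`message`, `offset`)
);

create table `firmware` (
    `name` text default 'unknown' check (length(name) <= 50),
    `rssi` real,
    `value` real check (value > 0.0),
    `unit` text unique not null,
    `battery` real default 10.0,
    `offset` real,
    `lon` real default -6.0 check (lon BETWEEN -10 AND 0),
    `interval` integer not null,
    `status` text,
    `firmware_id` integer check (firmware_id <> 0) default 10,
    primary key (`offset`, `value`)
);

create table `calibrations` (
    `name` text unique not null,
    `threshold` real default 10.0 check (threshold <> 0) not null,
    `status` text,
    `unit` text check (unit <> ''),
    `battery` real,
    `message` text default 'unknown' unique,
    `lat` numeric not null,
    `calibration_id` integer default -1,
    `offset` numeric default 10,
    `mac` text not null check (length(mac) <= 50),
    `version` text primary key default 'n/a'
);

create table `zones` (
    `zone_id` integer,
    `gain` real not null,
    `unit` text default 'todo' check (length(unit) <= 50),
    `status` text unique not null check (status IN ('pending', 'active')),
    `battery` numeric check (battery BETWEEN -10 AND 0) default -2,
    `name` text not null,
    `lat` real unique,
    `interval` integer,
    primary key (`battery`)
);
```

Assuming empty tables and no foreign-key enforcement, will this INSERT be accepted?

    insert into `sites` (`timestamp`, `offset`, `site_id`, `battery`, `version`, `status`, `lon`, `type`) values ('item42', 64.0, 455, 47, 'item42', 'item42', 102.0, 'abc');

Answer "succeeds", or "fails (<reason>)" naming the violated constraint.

succeeds

NOT NULL columns: battery is supplied; channel defaults to 42; message defaults to 'pending'; offset is supplied; status is supplied; type is supplied; version is supplied.
CHECK constraints: 'item42' satisfies (length(timestamp) <= 50); 47 satisfies (battery > -1).
No constraint is violated.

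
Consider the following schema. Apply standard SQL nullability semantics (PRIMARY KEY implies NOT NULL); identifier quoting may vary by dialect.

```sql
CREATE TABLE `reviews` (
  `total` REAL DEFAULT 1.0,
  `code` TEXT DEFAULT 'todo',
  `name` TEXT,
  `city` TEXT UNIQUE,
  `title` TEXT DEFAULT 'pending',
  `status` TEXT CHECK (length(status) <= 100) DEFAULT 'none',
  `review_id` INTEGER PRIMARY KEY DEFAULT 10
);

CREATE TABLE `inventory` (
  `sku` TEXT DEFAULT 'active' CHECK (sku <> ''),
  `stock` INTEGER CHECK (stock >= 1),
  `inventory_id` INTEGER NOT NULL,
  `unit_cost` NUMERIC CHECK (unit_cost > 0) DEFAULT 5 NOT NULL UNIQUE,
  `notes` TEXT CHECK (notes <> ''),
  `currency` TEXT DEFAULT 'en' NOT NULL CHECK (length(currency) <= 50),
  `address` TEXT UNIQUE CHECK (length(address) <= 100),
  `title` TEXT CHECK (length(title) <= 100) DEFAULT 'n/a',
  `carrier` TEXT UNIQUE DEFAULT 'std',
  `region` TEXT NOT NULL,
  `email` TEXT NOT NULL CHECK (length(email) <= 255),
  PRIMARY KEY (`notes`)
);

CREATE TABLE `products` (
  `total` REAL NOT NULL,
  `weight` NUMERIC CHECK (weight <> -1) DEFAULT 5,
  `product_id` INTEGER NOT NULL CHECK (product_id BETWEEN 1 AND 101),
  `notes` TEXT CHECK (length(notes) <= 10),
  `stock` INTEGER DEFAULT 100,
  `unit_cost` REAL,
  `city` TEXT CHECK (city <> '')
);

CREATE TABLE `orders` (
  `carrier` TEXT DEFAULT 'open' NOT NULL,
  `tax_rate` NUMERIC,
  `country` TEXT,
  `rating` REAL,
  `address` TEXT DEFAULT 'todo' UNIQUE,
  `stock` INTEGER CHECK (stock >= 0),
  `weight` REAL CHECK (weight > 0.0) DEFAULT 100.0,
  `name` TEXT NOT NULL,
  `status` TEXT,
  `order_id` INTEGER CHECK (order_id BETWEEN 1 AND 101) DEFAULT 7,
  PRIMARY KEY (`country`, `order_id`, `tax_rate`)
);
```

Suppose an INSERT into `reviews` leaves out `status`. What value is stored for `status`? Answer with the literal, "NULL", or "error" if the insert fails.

status has an explicit DEFAULT 'none'.
When the column is omitted from an INSERT, that default is used.

'none'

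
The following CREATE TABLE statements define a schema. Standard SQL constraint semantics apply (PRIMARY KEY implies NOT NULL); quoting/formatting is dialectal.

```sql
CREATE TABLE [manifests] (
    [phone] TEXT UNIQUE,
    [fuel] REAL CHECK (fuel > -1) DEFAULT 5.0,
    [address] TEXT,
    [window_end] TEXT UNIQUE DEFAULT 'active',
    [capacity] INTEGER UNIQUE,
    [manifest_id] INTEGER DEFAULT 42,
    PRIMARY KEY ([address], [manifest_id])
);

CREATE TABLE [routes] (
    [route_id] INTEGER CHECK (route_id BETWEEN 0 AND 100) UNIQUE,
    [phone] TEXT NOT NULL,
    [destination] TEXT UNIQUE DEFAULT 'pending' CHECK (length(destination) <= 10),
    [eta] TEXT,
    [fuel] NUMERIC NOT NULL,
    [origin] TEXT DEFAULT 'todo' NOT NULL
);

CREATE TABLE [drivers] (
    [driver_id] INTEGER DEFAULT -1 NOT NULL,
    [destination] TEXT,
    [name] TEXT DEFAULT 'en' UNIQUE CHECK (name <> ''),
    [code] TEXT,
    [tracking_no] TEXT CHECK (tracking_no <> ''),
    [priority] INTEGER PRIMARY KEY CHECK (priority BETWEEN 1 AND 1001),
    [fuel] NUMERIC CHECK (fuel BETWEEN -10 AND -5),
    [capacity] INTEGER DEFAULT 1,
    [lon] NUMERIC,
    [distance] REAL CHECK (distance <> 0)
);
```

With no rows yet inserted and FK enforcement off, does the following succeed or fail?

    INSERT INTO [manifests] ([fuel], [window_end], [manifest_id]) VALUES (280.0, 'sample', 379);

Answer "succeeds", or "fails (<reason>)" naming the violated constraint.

fails (NOT NULL on address)

address is omitted from the column list and has no DEFAULT, so it would receive NULL.
But address is part of the PRIMARY KEY (implied NOT NULL).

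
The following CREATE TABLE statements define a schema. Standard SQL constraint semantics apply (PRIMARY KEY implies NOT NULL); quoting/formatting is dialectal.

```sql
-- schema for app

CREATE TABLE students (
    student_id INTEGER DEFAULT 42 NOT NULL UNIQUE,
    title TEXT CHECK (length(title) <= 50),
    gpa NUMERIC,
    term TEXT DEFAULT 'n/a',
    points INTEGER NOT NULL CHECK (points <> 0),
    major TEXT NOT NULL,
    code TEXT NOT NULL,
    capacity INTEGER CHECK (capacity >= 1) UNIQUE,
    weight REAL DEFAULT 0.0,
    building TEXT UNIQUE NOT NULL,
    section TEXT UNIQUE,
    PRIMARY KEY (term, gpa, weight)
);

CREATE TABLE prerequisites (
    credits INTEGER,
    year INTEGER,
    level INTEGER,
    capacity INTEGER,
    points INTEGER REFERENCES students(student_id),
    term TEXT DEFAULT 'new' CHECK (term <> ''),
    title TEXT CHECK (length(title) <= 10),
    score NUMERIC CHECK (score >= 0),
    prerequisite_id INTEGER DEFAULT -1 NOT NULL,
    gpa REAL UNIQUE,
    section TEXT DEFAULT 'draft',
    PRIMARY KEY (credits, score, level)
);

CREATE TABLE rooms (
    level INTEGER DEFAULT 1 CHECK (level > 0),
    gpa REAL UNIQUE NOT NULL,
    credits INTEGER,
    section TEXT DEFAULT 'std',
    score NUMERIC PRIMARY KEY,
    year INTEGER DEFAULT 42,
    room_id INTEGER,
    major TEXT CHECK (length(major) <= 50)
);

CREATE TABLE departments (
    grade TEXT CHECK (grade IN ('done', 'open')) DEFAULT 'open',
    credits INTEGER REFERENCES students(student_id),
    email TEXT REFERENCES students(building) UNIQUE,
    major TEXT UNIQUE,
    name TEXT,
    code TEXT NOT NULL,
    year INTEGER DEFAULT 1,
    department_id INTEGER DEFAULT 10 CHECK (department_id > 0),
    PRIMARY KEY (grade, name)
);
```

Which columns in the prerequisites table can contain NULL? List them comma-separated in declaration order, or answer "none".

- credits: part of the PRIMARY KEY, which implies NOT NULL → not nullable.
- year: no NOT NULL constraint applies → nullable.
- level: part of the PRIMARY KEY, which implies NOT NULL → not nullable.
- capacity: no NOT NULL constraint applies → nullable.
- points: a foreign key column may be NULL unless separately constrained → nullable.
- term: CHECK does not forbid NULL (a CHECK constraint passes when its expression is NULL) → nullable.
- title: CHECK does not forbid NULL (a CHECK constraint passes when its expression is NULL) → nullable.
- score: part of the PRIMARY KEY, which implies NOT NULL → not nullable.
- prerequisite_id: declared NOT NULL → not nullable.
- gpa: UNIQUE does not imply NOT NULL → nullable.
- section: DEFAULT only fills an omitted column; an explicit NULL is still allowed → nullable.

year, capacity, points, term, title, gpa, section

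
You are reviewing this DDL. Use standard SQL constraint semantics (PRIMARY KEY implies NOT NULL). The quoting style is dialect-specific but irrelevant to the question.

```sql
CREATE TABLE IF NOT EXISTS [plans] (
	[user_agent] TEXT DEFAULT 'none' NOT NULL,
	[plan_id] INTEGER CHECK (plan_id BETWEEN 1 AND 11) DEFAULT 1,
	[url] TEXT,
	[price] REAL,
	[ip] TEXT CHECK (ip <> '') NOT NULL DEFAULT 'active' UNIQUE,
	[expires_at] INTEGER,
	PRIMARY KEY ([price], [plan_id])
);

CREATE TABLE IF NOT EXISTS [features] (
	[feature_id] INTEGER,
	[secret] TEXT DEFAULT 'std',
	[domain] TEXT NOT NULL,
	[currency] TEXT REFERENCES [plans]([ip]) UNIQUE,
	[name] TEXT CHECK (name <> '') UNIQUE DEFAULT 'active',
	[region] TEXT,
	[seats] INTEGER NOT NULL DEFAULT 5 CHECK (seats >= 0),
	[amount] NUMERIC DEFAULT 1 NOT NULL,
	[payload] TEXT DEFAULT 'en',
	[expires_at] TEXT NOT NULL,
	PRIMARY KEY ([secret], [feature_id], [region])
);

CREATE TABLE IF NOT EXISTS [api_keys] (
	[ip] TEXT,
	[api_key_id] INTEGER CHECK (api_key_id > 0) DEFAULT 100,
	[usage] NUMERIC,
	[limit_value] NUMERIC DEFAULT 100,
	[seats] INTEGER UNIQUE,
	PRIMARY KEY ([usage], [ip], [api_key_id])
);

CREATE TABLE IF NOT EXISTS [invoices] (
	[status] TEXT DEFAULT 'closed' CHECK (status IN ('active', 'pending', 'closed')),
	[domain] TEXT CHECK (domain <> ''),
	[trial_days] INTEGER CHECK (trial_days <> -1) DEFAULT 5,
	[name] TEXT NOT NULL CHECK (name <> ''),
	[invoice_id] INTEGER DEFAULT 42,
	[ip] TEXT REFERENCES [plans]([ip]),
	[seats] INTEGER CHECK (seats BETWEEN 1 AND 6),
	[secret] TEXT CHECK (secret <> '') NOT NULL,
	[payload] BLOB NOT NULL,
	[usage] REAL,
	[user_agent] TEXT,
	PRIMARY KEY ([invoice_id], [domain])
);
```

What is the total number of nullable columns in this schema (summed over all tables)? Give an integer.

13

plans: 2 nullable (url, expires_at — PK (price, plan_id) and explicit NOT NULL columns excluded).
features: 3 nullable (currency, name, payload — PK (secret, feature_id, region) and explicit NOT NULL columns excluded).
api_keys: 2 nullable (limit_value, seats — PK (usage, ip, api_key_id) and explicit NOT NULL columns excluded).
invoices: 6 nullable (status, trial_days, ip, seats, usage, user_agent — PK (invoice_id, domain) and explicit NOT NULL columns excluded).
Total: 2 + 3 + 2 + 6 = 13.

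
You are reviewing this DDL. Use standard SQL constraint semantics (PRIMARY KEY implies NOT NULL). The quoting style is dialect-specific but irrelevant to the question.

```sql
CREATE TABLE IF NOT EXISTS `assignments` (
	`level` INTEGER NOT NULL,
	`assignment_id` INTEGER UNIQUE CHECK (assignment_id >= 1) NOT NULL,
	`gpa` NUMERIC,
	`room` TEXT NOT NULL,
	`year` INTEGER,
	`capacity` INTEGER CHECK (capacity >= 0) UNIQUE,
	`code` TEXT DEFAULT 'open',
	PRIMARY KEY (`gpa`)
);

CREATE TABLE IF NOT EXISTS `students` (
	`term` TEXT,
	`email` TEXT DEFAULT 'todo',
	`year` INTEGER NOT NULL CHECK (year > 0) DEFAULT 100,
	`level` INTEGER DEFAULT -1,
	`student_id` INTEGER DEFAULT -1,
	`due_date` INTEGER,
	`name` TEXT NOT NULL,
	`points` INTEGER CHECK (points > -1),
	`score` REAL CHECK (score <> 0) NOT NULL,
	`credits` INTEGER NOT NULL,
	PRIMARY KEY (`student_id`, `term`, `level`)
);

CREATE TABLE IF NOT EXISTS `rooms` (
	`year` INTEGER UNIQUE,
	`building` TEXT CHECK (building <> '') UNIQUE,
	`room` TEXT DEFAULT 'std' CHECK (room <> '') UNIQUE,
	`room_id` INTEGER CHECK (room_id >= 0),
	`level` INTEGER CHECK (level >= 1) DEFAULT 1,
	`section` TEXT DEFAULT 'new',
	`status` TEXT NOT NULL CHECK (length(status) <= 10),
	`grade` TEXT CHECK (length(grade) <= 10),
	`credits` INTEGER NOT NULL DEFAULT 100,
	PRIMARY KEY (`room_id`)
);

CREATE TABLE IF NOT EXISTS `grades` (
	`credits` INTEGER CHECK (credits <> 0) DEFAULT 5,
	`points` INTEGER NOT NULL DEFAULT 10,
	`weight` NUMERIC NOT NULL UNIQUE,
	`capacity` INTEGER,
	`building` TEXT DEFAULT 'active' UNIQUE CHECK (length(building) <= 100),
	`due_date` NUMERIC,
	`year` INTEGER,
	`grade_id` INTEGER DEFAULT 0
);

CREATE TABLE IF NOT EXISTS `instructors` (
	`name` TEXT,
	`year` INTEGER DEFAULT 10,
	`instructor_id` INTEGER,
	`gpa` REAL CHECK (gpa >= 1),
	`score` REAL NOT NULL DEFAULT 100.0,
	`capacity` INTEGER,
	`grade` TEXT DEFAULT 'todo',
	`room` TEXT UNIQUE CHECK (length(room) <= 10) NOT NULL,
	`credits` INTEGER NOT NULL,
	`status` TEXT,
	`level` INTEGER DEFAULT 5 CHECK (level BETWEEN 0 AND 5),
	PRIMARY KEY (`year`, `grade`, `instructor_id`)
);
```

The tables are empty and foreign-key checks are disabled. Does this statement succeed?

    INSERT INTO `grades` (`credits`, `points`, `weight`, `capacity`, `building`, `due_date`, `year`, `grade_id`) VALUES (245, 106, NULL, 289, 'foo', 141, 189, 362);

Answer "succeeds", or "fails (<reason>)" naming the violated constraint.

weight is explicitly set to NULL, but weight is declared NOT NULL.

fails (NOT NULL on weight)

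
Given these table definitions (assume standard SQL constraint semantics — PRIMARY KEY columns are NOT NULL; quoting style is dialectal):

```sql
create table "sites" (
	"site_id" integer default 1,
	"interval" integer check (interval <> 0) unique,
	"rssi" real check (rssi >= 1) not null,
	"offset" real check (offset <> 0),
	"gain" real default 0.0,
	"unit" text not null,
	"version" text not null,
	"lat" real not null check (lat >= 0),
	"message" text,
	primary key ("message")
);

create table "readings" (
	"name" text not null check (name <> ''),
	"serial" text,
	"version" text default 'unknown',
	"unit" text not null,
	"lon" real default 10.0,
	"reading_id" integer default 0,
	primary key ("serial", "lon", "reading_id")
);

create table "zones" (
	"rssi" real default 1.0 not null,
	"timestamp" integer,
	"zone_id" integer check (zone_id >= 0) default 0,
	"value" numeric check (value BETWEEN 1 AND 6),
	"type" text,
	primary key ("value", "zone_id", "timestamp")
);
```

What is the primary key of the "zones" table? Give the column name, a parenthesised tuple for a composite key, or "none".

A table-level PRIMARY KEY clause names 3 columns: value, zone_id, timestamp.
This is a composite key — the combination is unique, not each column individually.

(value, zone_id, timestamp)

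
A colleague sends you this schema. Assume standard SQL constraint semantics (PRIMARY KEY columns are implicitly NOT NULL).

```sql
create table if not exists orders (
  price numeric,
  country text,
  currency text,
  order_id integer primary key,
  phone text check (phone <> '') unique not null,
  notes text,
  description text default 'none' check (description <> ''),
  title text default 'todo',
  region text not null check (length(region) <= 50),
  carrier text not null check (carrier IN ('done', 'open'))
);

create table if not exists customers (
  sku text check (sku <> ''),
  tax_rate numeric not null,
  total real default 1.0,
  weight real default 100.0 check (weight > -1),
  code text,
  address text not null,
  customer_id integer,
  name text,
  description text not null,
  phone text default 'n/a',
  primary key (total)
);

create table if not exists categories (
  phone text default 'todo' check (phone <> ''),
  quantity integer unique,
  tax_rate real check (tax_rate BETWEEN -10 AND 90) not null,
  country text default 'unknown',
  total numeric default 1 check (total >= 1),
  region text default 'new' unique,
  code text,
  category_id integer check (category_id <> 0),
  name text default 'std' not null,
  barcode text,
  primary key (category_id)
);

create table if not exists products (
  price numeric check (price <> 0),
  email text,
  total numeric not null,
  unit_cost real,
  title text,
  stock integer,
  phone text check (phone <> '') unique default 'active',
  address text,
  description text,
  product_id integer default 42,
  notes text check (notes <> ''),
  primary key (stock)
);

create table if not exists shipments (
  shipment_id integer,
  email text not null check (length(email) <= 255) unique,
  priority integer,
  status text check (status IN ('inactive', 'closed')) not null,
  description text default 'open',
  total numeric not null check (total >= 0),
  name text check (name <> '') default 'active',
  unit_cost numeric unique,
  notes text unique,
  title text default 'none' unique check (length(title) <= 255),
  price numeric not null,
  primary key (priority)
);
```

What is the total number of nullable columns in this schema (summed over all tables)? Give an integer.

34

orders: 6 nullable (price, country, currency, notes, description, title — PK (order_id) and explicit NOT NULL columns excluded).
customers: 6 nullable (sku, weight, code, customer_id, name, phone — PK (total) and explicit NOT NULL columns excluded).
categories: 7 nullable (phone, quantity, country, total, region, code, barcode — PK (category_id) and explicit NOT NULL columns excluded).
products: 9 nullable (price, email, unit_cost, title, phone, address, description, product_id, notes — PK (stock) and explicit NOT NULL columns excluded).
shipments: 6 nullable (shipment_id, description, name, unit_cost, notes, title — PK (priority) and explicit NOT NULL columns excluded).
Total: 6 + 6 + 7 + 9 + 6 = 34.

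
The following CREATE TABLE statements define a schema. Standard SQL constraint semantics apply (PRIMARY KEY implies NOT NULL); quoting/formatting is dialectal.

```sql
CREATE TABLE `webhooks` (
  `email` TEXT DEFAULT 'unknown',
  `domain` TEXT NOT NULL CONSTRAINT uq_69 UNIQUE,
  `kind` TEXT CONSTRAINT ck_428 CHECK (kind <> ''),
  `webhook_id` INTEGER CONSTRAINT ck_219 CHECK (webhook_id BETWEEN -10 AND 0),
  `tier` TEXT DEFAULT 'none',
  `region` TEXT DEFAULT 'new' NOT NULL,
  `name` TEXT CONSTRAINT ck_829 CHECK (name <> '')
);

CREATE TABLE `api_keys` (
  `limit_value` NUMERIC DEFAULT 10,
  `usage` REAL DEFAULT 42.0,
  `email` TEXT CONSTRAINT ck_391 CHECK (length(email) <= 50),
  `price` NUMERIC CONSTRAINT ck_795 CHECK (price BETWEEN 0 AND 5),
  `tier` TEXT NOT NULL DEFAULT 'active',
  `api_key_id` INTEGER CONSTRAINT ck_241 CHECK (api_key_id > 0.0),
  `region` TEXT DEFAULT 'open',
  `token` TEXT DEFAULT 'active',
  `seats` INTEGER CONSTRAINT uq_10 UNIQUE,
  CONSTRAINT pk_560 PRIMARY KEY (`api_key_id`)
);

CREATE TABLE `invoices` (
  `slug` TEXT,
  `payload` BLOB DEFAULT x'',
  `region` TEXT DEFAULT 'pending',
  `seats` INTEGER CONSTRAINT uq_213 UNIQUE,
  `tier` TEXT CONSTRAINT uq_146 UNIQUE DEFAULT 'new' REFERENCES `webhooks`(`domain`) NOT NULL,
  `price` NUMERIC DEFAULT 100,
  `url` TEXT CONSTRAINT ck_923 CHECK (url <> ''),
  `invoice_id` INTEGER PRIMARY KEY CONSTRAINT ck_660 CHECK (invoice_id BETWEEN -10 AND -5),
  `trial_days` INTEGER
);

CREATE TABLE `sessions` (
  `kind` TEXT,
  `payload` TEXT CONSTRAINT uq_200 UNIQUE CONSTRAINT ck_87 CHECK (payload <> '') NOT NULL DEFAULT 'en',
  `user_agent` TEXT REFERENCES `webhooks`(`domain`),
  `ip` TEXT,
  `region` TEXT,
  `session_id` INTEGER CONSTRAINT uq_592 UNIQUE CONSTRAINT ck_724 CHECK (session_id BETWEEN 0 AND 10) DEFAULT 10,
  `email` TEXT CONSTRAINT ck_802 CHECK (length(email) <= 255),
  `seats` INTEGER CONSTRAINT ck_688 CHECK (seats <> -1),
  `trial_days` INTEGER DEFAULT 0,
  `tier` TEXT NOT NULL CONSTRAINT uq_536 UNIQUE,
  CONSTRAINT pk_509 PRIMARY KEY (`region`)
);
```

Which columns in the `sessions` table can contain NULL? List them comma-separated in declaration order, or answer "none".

kind, user_agent, ip, session_id, email, seats, trial_days

- kind: no NOT NULL constraint applies → nullable.
- payload: declared NOT NULL → not nullable.
- user_agent: a foreign key column may be NULL unless separately constrained → nullable.
- ip: no NOT NULL constraint applies → nullable.
- region: part of the PRIMARY KEY, which implies NOT NULL → not nullable.
- session_id: CHECK does not forbid NULL (a CHECK constraint passes when its expression is NULL) → nullable.
- email: CHECK does not forbid NULL (a CHECK constraint passes when its expression is NULL) → nullable.
- seats: CHECK does not forbid NULL (a CHECK constraint passes when its expression is NULL) → nullable.
- trial_days: DEFAULT only fills an omitted column; an explicit NULL is still allowed → nullable.
- tier: declared NOT NULL → not nullable.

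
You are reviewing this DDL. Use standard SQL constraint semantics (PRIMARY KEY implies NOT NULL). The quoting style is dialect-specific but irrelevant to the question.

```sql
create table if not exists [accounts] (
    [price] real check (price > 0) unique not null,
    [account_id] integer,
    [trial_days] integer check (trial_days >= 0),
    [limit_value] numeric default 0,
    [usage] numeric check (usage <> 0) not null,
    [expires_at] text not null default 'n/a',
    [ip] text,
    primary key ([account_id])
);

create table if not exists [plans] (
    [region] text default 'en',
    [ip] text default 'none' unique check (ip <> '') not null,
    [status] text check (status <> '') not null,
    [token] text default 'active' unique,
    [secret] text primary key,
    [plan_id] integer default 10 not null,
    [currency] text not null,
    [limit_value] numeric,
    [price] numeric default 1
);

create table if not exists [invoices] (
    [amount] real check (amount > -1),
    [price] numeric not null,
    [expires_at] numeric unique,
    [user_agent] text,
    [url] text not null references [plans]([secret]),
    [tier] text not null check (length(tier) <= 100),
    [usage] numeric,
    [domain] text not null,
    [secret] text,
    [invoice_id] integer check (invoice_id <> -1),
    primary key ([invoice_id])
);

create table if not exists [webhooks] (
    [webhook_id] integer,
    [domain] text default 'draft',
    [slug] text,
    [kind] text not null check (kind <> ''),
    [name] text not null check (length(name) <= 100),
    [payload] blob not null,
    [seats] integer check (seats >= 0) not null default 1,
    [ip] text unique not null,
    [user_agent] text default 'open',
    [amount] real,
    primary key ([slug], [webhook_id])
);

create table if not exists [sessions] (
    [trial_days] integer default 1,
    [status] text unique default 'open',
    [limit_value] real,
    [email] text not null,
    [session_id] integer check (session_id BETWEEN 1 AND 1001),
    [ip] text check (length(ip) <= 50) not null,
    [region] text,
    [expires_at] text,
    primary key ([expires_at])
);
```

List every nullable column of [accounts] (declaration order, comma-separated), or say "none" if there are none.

- price: declared NOT NULL → not nullable.
- account_id: part of the PRIMARY KEY, which implies NOT NULL → not nullable.
- trial_days: CHECK does not forbid NULL (a CHECK constraint passes when its expression is NULL) → nullable.
- limit_value: DEFAULT only fills an omitted column; an explicit NULL is still allowed → nullable.
- usage: declared NOT NULL → not nullable.
- expires_at: declared NOT NULL → not nullable.
- ip: no NOT NULL constraint applies → nullable.

trial_days, limit_value, ip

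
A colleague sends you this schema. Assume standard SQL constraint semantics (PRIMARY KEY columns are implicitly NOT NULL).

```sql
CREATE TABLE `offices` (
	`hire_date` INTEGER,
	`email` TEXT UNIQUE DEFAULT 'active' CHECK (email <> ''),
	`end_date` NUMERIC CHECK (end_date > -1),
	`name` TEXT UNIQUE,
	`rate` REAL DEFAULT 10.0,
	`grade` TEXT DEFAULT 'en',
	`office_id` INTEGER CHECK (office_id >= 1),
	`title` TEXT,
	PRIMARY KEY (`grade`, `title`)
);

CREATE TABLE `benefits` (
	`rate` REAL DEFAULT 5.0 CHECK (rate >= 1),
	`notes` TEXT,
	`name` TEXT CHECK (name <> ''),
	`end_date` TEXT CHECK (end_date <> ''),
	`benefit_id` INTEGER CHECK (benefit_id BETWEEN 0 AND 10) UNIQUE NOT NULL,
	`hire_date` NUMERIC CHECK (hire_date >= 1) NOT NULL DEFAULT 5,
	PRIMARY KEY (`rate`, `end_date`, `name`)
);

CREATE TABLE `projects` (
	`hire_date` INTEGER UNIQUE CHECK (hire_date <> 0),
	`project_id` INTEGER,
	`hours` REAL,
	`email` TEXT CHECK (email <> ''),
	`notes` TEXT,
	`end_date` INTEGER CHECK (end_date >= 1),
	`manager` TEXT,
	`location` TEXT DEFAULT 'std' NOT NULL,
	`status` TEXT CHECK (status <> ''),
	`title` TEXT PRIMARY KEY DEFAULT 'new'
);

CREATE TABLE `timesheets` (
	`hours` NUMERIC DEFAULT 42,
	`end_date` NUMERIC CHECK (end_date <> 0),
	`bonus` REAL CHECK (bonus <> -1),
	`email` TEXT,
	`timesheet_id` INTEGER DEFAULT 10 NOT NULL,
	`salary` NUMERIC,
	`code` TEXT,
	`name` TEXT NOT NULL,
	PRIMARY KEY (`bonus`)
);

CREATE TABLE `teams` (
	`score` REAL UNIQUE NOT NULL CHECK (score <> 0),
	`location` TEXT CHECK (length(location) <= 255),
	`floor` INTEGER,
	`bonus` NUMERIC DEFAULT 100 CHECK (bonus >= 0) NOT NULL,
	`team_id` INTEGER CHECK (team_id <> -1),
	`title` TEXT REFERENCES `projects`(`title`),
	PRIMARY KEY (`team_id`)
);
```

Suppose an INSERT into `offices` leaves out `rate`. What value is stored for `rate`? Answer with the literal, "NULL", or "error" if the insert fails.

10.0

rate has an explicit DEFAULT 10.0.
When the column is omitted from an INSERT, that default is used.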